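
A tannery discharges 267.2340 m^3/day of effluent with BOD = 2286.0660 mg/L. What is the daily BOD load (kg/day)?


Formula: BOD_load = volume * conc / 1000
Substituting: BOD_load = 267.2340 * 2286.0660 / 1000
Result: 610.9146 kg/day


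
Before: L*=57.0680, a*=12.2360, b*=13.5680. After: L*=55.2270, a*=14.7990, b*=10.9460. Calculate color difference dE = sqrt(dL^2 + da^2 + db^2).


dL = -1.8410, da = 2.5630, db = -2.6220
dE = sqrt((-1.8410)^2 + 2.5630^2 + (-2.6220)^2) = 4.1028


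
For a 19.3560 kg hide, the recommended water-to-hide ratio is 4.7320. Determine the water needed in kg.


Formula: Water = hide_weight * ratio
Substituting: Water = 19.3560 * 4.7320
Result: 91.5926 kg


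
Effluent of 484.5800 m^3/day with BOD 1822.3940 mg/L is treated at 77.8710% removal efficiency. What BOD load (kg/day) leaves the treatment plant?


Load_in = volume * conc / 1000 = 484.5800 * 1822.3940 / 1000 = 883.0957 kg/day
Removed = Load_in * eff / 100 = 883.0957 * 77.8710 / 100 = 687.6754 kg/day
Load_out = Load_in - Removed = 883.0957 - 687.6754 = 195.4202 kg/day


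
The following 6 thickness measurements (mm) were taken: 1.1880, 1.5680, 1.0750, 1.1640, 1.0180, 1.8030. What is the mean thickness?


Formula: Average = sum / n
Substituting: Average = 7.8160 / 6
Result: 1.3027 mm


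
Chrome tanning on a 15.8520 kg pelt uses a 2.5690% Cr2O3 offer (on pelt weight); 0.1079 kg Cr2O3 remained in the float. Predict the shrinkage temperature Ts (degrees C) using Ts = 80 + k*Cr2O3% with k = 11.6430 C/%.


Offered = pelt * offer_pct / 100 = 15.8520 * 2.5690 / 100 = 0.4072 kg
Uptake = offered - residual = 0.4072 - 0.1079 = 0.2993 kg
Cr2O3% on pelt = uptake / pelt * 100 = 0.2993 / 15.8520 * 100 = 1.8883 %
Ts = 80 + k * Cr2O3% = 80 + 11.6430 * 1.8883 = 101.9858 C


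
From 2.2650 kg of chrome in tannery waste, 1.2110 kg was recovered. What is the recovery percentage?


Formula: Recovery = recovered / input * 100
Substituting: Recovery = 1.2110 / 2.2650 * 100
Result: 53.4658 %


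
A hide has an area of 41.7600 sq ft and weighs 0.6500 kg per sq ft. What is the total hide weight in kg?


Formula: Weight = area * weight_per_sqft
Substituting: Weight = 41.7600 * 0.6500
Result: 27.1440 kg


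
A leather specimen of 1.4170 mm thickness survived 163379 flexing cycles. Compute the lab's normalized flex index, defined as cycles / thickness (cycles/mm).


Formula: Index = cycles / thickness
Substituting: Index = 163379 / 1.4170
Result: 115299.2237 cycles/mm


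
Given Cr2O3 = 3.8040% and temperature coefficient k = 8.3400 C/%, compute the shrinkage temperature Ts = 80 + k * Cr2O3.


Formula: Ts = 80 + k * Cr2O3
Substituting: Ts = 80 + 8.3400 * 3.8040
Result: 111.7254 C


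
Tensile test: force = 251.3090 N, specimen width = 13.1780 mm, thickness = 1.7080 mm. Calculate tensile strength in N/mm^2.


Formula: TS = force / (width * thickness)
Substituting: TS = 251.3090 / (13.1780 * 1.7080)
Result: 11.1653 N/mm^2


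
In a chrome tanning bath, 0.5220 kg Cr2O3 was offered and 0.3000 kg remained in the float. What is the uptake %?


Formula: Uptake = (offered - residual) / offered * 100
Substituting: Uptake = (0.5220 - 0.3000) / 0.5220 * 100
Result: 42.5287 %


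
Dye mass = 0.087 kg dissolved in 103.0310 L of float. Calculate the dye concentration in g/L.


Formula: Conc = dye_mass(kg) / volume(L) * 1000
Substituting: Conc = 0.087 / 103.0310 * 1000
Result: 0.8444 g/L


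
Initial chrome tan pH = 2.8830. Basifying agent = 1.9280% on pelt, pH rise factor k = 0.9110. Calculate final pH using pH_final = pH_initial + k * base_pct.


Formula: pH_final = pH_initial + k * base_pct
Substituting: pH_final = 2.8830 + 0.9110 * 1.9280
Result: 4.6394


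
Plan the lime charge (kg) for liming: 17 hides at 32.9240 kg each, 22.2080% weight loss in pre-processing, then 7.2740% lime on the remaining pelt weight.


Total_raw = N * avg_wt = 17 * 32.9240 = 559.7080 kg
Substrate = Total_raw * (1 - loss/100) = 559.7080 * (1 - 22.2080/100) = 435.4080 kg
Lime = Substrate * pct / 100 = 435.4080 * 7.2740 / 100 = 31.6716 kg


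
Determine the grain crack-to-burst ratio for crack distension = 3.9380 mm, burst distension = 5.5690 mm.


Formula: Ratio = crack / burst
Substituting: Ratio = 3.9380 / 5.5690
Result: 0.7071


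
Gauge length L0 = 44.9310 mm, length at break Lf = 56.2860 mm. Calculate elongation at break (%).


Formula: Elongation = (Lf - L0) / L0 * 100
Substituting: Elongation = (56.2860 - 44.9310) / 44.9310 * 100
Result: 25.2721 %


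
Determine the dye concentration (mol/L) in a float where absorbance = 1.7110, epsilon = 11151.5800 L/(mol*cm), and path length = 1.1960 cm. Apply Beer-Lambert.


Formula: c = A / (epsilon * l)
Substituting: c = 1.7110 / (11151.5800 * 1.1960)
Result: 1.2829e-04 mol/L


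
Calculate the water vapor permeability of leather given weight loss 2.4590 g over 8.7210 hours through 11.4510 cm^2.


Formula: WVP = loss / (area * time)
Substituting: WVP = 2.4590 / (11.4510 * 8.7210)
Result: 0.0246234 g/(cm^2*hr)


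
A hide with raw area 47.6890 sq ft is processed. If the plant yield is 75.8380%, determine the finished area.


Formula: finished = raw * yield / 100
Substituting: finished = 47.6890 * 75.8380 / 100
Result: 36.1664 sq ft


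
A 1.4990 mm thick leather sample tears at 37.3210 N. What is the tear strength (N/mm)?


Formula: Tear strength = force / thickness
Substituting: Tear strength = 37.3210 / 1.4990
Result: 24.8973 N/mm


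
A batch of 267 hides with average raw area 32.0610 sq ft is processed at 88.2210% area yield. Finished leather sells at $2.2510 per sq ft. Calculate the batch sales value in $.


Raw_total = N * avg_area = 267 * 32.0610 = 8560.2870 sq ft
Finished = Raw_total * yield / 100 = 8560.2870 * 88.2210 / 100 = 7551.9708 sq ft
Value = Finished * price = 7551.9708 * 2.2510 = 16999.4863 $


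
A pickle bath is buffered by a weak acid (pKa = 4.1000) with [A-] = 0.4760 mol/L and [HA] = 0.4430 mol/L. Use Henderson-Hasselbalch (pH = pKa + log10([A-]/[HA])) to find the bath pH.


ratio = [A-] / [HA] = 0.4760 / 0.4430 = 1.0745
log10(ratio) = 0.0312032
pH = pKa + log10(ratio) = 4.1000 + 0.0312032 = 4.1312


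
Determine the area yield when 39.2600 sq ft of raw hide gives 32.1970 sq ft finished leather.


Formula: Yield = finished / raw * 100
Substituting: Yield = 32.1970 / 39.2600 * 100
Result: 82.0097 %


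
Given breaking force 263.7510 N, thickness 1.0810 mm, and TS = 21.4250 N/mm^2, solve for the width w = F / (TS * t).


Formula: w = F / (TS * t)
Substituting: w = 263.7510 / (21.4250 * 1.0810)
Result: 11.3880 mm


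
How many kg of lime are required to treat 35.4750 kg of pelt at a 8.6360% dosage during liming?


Formula: Lime = substrate * pct / 100
Substituting: Lime = 35.4750 * 8.6360 / 100
Result: 3.0636 kg


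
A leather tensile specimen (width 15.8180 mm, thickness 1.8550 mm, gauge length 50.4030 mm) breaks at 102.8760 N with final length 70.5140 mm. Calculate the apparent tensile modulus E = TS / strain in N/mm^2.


TS = F / (w * t) = 102.8760 / (15.8180 * 1.8550) = 3.5061 N/mm^2
strain = (Lf - L0) / L0 = (70.5140 - 50.4030) / 50.4030 = 0.3990
E = TS / strain = 3.5061 / 0.3990 = 8.7870 N/mm^2


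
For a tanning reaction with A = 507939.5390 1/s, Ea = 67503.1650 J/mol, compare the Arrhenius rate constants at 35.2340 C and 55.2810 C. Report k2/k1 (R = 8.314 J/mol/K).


T1 = 35.2340 + 273.15 = 308.3840 K; T2 = 55.2810 + 273.15 = 328.4310 K
k1 = A * exp(-Ea/(R*T1)) = 507939.5390 * exp(-67503.1650/(8.314*308.3840)) = 1.8689e-06 1/s
k2 = A * exp(-Ea/(R*T2)) = 507939.5390 * exp(-67503.1650/(8.314*328.4310)) = 9.3223e-06 1/s
k2/k1 = 9.3223e-06 / 1.8689e-06 = 4.9880


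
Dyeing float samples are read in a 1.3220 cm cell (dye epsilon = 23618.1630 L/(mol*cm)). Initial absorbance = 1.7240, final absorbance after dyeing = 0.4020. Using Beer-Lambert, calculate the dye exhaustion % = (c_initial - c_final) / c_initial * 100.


c_initial = A_i / (epsilon * l) = 1.7240 / (23618.1630 * 1.3220) = 5.5215e-05 mol/L
c_final = A_f / (epsilon * l) = 0.4020 / (23618.1630 * 1.3220) = 1.2875e-05 mol/L
Exhaustion = (c_initial - c_final) / c_initial * 100 = (5.5215e-05 - 1.2875e-05) / 5.5215e-05 * 100 = 76.6821 %


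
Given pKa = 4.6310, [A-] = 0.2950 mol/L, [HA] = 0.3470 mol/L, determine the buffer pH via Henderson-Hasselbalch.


ratio = [A-] / [HA] = 0.2950 / 0.3470 = 0.8501
log10(ratio) = -0.0705075
pH = pKa + log10(ratio) = 4.6310 - 0.0705075 = 4.5605


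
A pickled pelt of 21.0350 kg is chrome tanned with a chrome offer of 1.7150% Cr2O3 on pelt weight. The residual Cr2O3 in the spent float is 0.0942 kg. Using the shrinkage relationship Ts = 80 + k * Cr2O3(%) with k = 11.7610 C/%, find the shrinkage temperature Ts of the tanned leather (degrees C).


Offered = pelt * offer_pct / 100 = 21.0350 * 1.7150 / 100 = 0.3608 kg
Uptake = offered - residual = 0.3608 - 0.0942 = 0.2666 kg
Cr2O3% on pelt = uptake / pelt * 100 = 0.2666 / 21.0350 * 100 = 1.2672 %
Ts = 80 + k * Cr2O3% = 80 + 11.7610 * 1.2672 = 94.9032 C


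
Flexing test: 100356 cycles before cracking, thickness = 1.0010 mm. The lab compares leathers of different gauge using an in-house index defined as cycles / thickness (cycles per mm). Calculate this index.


Formula: Index = cycles / thickness
Substituting: Index = 100356 / 1.0010
Result: 100255.7443 cycles/mm


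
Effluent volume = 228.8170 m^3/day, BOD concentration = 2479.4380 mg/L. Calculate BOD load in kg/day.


Formula: BOD_load = volume * conc / 1000
Substituting: BOD_load = 228.8170 * 2479.4380 / 1000
Result: 567.3376 kg/day


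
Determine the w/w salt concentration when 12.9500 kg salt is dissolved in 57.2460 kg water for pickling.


Formula: Conc = salt / (water + salt) * 100
Substituting: Conc = 12.9500 / (57.2460 + 12.9500) * 100
Result: 18.4483 %


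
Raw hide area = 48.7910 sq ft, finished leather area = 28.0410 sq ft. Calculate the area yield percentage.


Formula: Yield = finished / raw * 100
Substituting: Yield = 28.0410 / 48.7910 * 100
Result: 57.4717 %


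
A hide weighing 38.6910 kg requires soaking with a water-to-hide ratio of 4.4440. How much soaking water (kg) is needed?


Formula: Water = hide_weight * ratio
Substituting: Water = 38.6910 * 4.4440
Result: 171.9428 kg


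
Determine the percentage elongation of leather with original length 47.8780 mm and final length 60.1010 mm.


Formula: Elongation = (Lf - L0) / L0 * 100
Substituting: Elongation = (60.1010 - 47.8780) / 47.8780 * 100
Result: 25.5295 %


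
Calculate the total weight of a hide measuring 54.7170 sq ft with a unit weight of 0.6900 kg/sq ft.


Formula: Weight = area * weight_per_sqft
Substituting: Weight = 54.7170 * 0.6900
Result: 37.7547 kg


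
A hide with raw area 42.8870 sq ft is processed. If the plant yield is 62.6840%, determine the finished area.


Formula: finished = raw * yield / 100
Substituting: finished = 42.8870 * 62.6840 / 100
Result: 26.8833 sq ft


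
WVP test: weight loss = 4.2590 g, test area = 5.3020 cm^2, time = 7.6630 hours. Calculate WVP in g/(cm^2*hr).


Formula: WVP = loss / (area * time)
Substituting: WVP = 4.2590 / (5.3020 * 7.6630)
Result: 0.1048 g/(cm^2*hr)


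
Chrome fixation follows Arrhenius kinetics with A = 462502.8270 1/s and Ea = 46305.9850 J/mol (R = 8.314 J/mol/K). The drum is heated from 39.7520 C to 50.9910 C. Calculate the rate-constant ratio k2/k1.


T1 = 39.7520 + 273.15 = 312.9020 K; T2 = 50.9910 + 273.15 = 324.1410 K
k1 = A * exp(-Ea/(R*T1)) = 462502.8270 * exp(-46305.9850/(8.314*312.9020)) = 0.00860388 1/s
k2 = A * exp(-Ea/(R*T2)) = 462502.8270 * exp(-46305.9850/(8.314*324.1410)) = 0.015949 1/s
k2/k1 = 0.015949 / 0.00860388 = 1.8537


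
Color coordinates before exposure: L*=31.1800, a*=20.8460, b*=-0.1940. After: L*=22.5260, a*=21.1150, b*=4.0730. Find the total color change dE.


dL = -8.6540, da = 0.2690, db = 4.2670
dE = sqrt((-8.6540)^2 + 0.2690^2 + 4.2670^2) = 9.6525


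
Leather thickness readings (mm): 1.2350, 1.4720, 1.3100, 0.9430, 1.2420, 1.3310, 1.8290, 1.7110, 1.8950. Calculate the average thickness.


Formula: Average = sum / n
Substituting: Average = 12.9680 / 9
Result: 1.4409 mm


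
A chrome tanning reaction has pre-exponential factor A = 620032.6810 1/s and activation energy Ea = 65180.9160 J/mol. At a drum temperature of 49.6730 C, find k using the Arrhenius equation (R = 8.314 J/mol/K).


T_K = T_C + 273.15 = 49.6730 + 273.15 = 322.8230 K
exponent = -Ea / (R * T_K) = -65180.9160 / (8.314 * 322.8230) = -24.2854
k = A * exp(exponent) = 620032.6810 * exp(-24.2854) = 1.7595e-05 1/s


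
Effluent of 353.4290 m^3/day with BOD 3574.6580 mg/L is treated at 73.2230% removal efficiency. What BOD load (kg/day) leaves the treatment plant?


Load_in = volume * conc / 1000 = 353.4290 * 3574.6580 / 1000 = 1263.3878 kg/day
Removed = Load_in * eff / 100 = 1263.3878 * 73.2230 / 100 = 925.0905 kg/day
Load_out = Load_in - Removed = 1263.3878 - 925.0905 = 338.2974 kg/day


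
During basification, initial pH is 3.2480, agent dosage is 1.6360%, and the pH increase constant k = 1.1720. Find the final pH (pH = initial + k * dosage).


Formula: pH_final = pH_initial + k * base_pct
Substituting: pH_final = 3.2480 + 1.1720 * 1.6360
Result: 5.1654


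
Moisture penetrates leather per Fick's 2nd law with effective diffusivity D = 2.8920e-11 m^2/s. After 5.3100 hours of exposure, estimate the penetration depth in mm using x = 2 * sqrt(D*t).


t = 5.3100 hr * 3600 = 19116.0000 s
D * t = 2.8920e-11 * 19116.0000 = 5.5283e-07
x = 2 * sqrt(D*t) = 2 * sqrt(5.5283e-07) = 0.00148706 m = 1.4871 mm


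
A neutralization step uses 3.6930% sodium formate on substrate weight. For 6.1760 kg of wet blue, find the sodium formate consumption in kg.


Formula: Neutralizer = substrate * pct / 100
Substituting: Neutralizer = 6.1760 * 3.6930 / 100
Result: 0.2281 kg


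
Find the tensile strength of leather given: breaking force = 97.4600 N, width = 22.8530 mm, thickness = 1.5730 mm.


Formula: TS = force / (width * thickness)
Substituting: TS = 97.4600 / (22.8530 * 1.5730)
Result: 2.7112 N/mm^2


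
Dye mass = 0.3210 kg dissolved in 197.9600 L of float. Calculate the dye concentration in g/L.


Formula: Conc = dye_mass(kg) / volume(L) * 1000
Substituting: Conc = 0.3210 / 197.9600 * 1000
Result: 1.6215 g/L


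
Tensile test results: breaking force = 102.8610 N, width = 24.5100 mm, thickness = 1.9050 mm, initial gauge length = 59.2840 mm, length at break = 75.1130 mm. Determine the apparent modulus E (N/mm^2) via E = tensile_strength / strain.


TS = F / (w * t) = 102.8610 / (24.5100 * 1.9050) = 2.2030 N/mm^2
strain = (Lf - L0) / L0 = (75.1130 - 59.2840) / 59.2840 = 0.2670
E = TS / strain = 2.2030 / 0.2670 = 8.2508 N/mm^2


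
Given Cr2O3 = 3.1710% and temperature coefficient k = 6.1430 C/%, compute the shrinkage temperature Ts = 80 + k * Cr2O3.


Formula: Ts = 80 + k * Cr2O3
Substituting: Ts = 80 + 6.1430 * 3.1710
Result: 99.4795 C


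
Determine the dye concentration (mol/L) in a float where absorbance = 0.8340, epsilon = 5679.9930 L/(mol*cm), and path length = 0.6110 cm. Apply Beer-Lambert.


Formula: c = A / (epsilon * l)
Substituting: c = 0.8340 / (5679.9930 * 0.6110)
Result: 2.4031e-04 mol/L


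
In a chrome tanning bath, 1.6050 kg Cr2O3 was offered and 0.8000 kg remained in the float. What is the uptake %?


Formula: Uptake = (offered - residual) / offered * 100
Substituting: Uptake = (1.6050 - 0.8000) / 1.6050 * 100
Result: 50.1558 %


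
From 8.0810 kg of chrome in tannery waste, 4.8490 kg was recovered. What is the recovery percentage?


Formula: Recovery = recovered / input * 100
Substituting: Recovery = 4.8490 / 8.0810 * 100
Result: 60.0049 %


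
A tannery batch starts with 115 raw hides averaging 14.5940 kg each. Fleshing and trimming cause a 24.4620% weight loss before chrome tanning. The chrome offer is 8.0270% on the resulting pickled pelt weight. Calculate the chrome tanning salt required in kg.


Total_raw = N * avg_wt = 115 * 14.5940 = 1678.3100 kg
Substrate = Total_raw * (1 - loss/100) = 1678.3100 * (1 - 24.4620/100) = 1267.7618 kg
Chrome = Substrate * pct / 100 = 1267.7618 * 8.0270 / 100 = 101.7632 kg


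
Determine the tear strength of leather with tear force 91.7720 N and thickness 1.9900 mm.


Formula: Tear strength = force / thickness
Substituting: Tear strength = 91.7720 / 1.9900
Result: 46.1166 N/mm


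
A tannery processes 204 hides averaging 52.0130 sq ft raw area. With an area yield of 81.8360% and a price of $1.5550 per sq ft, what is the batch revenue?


Raw_total = N * avg_area = 204 * 52.0130 = 10610.6520 sq ft
Finished = Raw_total * yield / 100 = 10610.6520 * 81.8360 / 100 = 8683.3332 sq ft
Value = Finished * price = 8683.3332 * 1.5550 = 13502.5831 $


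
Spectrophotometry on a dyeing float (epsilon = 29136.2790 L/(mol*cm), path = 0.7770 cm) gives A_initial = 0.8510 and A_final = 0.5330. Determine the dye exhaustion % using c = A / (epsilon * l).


c_initial = A_i / (epsilon * l) = 0.8510 / (29136.2790 * 0.7770) = 3.7590e-05 mol/L
c_final = A_f / (epsilon * l) = 0.5330 / (29136.2790 * 0.7770) = 2.3544e-05 mol/L
Exhaustion = (c_initial - c_final) / c_initial * 100 = (3.7590e-05 - 2.3544e-05) / 3.7590e-05 * 100 = 37.3678 %


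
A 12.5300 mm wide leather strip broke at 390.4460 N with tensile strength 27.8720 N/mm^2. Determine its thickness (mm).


Formula: t = F / (TS * w)
Substituting: t = 390.4460 / (27.8720 * 12.5300)
Result: 1.1180 mm


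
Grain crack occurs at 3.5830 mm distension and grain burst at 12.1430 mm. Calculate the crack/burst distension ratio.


Formula: Ratio = crack / burst
Substituting: Ratio = 3.5830 / 12.1430
Result: 0.2951


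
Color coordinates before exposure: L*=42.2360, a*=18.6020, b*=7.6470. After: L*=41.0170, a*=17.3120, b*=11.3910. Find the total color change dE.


dL = -1.2190, da = -1.2900, db = 3.7440
dE = sqrt((-1.2190)^2 + (-1.2900)^2 + 3.7440^2) = 4.1434


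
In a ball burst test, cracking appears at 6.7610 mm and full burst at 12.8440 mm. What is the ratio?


Formula: Ratio = crack / burst
Substituting: Ratio = 6.7610 / 12.8440
Result: 0.5264


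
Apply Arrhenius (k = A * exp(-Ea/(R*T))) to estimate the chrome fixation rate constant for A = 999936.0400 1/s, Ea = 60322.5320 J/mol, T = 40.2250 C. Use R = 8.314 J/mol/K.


T_K = T_C + 273.15 = 40.2250 + 273.15 = 313.3750 K
exponent = -Ea / (R * T_K) = -60322.5320 / (8.314 * 313.3750) = -23.1529
k = A * exp(exponent) = 999936.0400 * exp(-23.1529) = 8.8064e-05 1/s


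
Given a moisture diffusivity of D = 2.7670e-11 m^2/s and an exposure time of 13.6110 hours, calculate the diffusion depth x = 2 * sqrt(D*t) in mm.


t = 13.6110 hr * 3600 = 48999.6000 s
D * t = 2.7670e-11 * 48999.6000 = 1.3558e-06
x = 2 * sqrt(D*t) = 2 * sqrt(1.3558e-06) = 0.00232879 m = 2.3288 mm


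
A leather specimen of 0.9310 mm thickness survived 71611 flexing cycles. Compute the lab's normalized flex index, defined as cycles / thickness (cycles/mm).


Formula: Index = cycles / thickness
Substituting: Index = 71611 / 0.9310
Result: 76918.3673 cycles/mm


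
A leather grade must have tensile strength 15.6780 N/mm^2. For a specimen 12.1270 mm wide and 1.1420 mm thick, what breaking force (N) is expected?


Formula: F = TS * w * t
Substituting: F = 15.6780 * 12.1270 * 1.1420
Result: 217.1252 N


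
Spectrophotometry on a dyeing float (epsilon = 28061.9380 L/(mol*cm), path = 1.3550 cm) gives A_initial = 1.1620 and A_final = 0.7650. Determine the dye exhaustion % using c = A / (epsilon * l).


c_initial = A_i / (epsilon * l) = 1.1620 / (28061.9380 * 1.3550) = 3.0560e-05 mol/L
c_final = A_f / (epsilon * l) = 0.7650 / (28061.9380 * 1.3550) = 2.0119e-05 mol/L
Exhaustion = (c_initial - c_final) / c_initial * 100 = (3.0560e-05 - 2.0119e-05) / 3.0560e-05 * 100 = 34.1652 %


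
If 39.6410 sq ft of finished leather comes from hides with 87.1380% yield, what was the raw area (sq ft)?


Formula: raw = finished * 100 / yield
Substituting: raw = 39.6410 * 100 / 87.1380
Result: 45.4922 sq ft


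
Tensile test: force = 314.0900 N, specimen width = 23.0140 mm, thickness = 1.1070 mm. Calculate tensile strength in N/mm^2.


Formula: TS = force / (width * thickness)
Substituting: TS = 314.0900 / (23.0140 * 1.1070)
Result: 12.3286 N/mm^2


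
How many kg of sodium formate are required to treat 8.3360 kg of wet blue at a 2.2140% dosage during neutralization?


Formula: Neutralizer = substrate * pct / 100
Substituting: Neutralizer = 8.3360 * 2.2140 / 100
Result: 0.1846 kg


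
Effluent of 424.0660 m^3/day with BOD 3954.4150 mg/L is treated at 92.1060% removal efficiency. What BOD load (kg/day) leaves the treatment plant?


Load_in = volume * conc / 1000 = 424.0660 * 3954.4150 / 1000 = 1676.9330 kg/day
Removed = Load_in * eff / 100 = 1676.9330 * 92.1060 / 100 = 1544.5559 kg/day
Load_out = Load_in - Removed = 1676.9330 - 1544.5559 = 132.3771 kg/day


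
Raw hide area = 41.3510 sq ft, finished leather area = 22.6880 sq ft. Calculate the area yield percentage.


Formula: Yield = finished / raw * 100
Substituting: Yield = 22.6880 / 41.3510 * 100
Result: 54.8669 %


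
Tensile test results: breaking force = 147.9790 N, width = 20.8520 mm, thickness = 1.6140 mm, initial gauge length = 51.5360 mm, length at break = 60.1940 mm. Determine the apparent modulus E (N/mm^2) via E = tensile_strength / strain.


TS = F / (w * t) = 147.9790 / (20.8520 * 1.6140) = 4.3969 N/mm^2
strain = (Lf - L0) / L0 = (60.1940 - 51.5360) / 51.5360 = 0.1680
E = TS / strain = 4.3969 / 0.1680 = 26.1723 N/mm^2


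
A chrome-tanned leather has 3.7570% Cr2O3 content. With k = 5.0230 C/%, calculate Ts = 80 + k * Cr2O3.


Formula: Ts = 80 + k * Cr2O3
Substituting: Ts = 80 + 5.0230 * 3.7570
Result: 98.8714 C


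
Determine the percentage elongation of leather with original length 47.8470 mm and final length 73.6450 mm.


Formula: Elongation = (Lf - L0) / L0 * 100
Substituting: Elongation = (73.6450 - 47.8470) / 47.8470 * 100
Result: 53.9177 %


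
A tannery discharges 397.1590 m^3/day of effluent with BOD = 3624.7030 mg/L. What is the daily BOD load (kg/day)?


Formula: BOD_load = volume * conc / 1000
Substituting: BOD_load = 397.1590 * 3624.7030 / 1000
Result: 1439.5834 kg/day


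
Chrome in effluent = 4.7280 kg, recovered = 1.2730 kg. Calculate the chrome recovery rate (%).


Formula: Recovery = recovered / input * 100
Substituting: Recovery = 1.2730 / 4.7280 * 100
Result: 26.9247 %


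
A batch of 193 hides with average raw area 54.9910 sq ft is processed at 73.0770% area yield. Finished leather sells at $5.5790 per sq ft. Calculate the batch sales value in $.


Raw_total = N * avg_area = 193 * 54.9910 = 10613.2630 sq ft
Finished = Raw_total * yield / 100 = 10613.2630 * 73.0770 / 100 = 7755.8542 sq ft
Value = Finished * price = 7755.8542 * 5.5790 = 43269.9106 $


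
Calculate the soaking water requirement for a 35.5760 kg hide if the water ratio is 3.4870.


Formula: Water = hide_weight * ratio
Substituting: Water = 35.5760 * 3.4870
Result: 124.0535 kg


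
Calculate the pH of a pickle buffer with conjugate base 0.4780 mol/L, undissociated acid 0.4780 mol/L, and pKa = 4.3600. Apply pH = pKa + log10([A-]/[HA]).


ratio = [A-] / [HA] = 0.4780 / 0.4780 = 1.0000
log10(ratio) = 0
pH = pKa + log10(ratio) = 4.3600 + 0 = 4.3600


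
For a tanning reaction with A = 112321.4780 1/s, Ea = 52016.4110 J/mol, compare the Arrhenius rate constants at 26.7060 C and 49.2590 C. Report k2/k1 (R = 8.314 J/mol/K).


T1 = 26.7060 + 273.15 = 299.8560 K; T2 = 49.2590 + 273.15 = 322.4090 K
k1 = A * exp(-Ea/(R*T1)) = 112321.4780 * exp(-52016.4110/(8.314*299.8560)) = 9.7482e-05 1/s
k2 = A * exp(-Ea/(R*T2)) = 112321.4780 * exp(-52016.4110/(8.314*322.4090)) = 4.1956e-04 1/s
k2/k1 = 4.1956e-04 / 9.7482e-05 = 4.3040


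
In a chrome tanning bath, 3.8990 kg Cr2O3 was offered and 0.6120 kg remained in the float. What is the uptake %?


Formula: Uptake = (offered - residual) / offered * 100
Substituting: Uptake = (3.8990 - 0.6120) / 3.8990 * 100
Result: 84.3037 %


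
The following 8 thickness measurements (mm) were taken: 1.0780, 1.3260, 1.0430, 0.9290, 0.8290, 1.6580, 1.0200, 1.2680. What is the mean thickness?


Formula: Average = sum / n
Substituting: Average = 9.1510 / 8
Result: 1.1439 mm


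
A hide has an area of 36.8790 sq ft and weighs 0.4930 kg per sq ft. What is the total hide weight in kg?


Formula: Weight = area * weight_per_sqft
Substituting: Weight = 36.8790 * 0.4930
Result: 18.1813 kg


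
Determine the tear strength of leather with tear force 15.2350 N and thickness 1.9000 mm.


Formula: Tear strength = force / thickness
Substituting: Tear strength = 15.2350 / 1.9000
Result: 8.0184 N/mm


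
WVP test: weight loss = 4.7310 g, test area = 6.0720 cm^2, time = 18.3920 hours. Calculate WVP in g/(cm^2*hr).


Formula: WVP = loss / (area * time)
Substituting: WVP = 4.7310 / (6.0720 * 18.3920)
Result: 0.0423635 g/(cm^2*hr)


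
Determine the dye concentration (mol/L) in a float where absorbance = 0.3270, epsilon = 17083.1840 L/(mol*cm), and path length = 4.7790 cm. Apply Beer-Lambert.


Formula: c = A / (epsilon * l)
Substituting: c = 0.3270 / (17083.1840 * 4.7790)
Result: 4.0054e-06 mol/L


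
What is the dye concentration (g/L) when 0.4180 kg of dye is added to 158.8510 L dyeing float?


Formula: Conc = dye_mass(kg) / volume(L) * 1000
Substituting: Conc = 0.4180 / 158.8510 * 1000
Result: 2.6314 g/L


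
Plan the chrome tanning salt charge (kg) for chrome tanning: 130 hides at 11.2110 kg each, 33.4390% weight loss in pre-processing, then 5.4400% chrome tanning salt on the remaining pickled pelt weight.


Total_raw = N * avg_wt = 130 * 11.2110 = 1457.4300 kg
Substrate = Total_raw * (1 - loss/100) = 1457.4300 * (1 - 33.4390/100) = 970.0800 kg
Chrome = Substrate * pct / 100 = 970.0800 * 5.4400 / 100 = 52.7724 kg


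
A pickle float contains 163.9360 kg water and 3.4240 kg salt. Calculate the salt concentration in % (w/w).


Formula: Conc = salt / (water + salt) * 100
Substituting: Conc = 3.4240 / (163.9360 + 3.4240) * 100
Result: 2.0459 %


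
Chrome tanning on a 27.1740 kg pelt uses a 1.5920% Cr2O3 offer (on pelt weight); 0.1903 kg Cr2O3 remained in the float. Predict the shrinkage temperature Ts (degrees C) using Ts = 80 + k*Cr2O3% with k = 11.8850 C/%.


Offered = pelt * offer_pct / 100 = 27.1740 * 1.5920 / 100 = 0.4326 kg
Uptake = offered - residual = 0.4326 - 0.1903 = 0.2423 kg
Cr2O3% on pelt = uptake / pelt * 100 = 0.2423 / 27.1740 * 100 = 0.8917 %
Ts = 80 + k * Cr2O3% = 80 + 11.8850 * 0.8917 = 90.5978 C


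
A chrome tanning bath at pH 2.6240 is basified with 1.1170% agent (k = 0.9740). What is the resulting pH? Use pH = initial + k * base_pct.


Formula: pH_final = pH_initial + k * base_pct
Substituting: pH_final = 2.6240 + 0.9740 * 1.1170
Result: 3.7120


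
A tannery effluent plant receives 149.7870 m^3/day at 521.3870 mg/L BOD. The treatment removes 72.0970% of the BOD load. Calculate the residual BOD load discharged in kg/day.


Load_in = volume * conc / 1000 = 149.7870 * 521.3870 / 1000 = 78.0970 kg/day
Removed = Load_in * eff / 100 = 78.0970 * 72.0970 / 100 = 56.3056 kg/day
Load_out = Load_in - Removed = 78.0970 - 56.3056 = 21.7914 kg/day


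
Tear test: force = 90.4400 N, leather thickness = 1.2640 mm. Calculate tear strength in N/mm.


Formula: Tear strength = force / thickness
Substituting: Tear strength = 90.4400 / 1.2640
Result: 71.5506 N/mm


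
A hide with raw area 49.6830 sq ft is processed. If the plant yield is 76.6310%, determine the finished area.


Formula: finished = raw * yield / 100
Substituting: finished = 49.6830 * 76.6310 / 100
Result: 38.0726 sq ft


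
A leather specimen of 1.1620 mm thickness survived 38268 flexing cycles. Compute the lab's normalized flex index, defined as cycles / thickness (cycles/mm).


Formula: Index = cycles / thickness
Substituting: Index = 38268 / 1.1620
Result: 32932.8744 cycles/mm


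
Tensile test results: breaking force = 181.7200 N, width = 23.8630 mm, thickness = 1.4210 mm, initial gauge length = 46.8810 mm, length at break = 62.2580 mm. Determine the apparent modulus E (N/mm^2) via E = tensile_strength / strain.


TS = F / (w * t) = 181.7200 / (23.8630 * 1.4210) = 5.3590 N/mm^2
strain = (Lf - L0) / L0 = (62.2580 - 46.8810) / 46.8810 = 0.3280
E = TS / strain = 5.3590 / 0.3280 = 16.3384 N/mm^2


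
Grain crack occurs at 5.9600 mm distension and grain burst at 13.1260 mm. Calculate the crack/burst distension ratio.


Formula: Ratio = crack / burst
Substituting: Ratio = 5.9600 / 13.1260
Result: 0.4541


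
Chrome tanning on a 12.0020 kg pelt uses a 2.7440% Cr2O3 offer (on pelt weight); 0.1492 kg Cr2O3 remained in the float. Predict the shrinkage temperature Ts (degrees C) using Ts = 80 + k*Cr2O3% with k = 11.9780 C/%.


Offered = pelt * offer_pct / 100 = 12.0020 * 2.7440 / 100 = 0.3293 kg
Uptake = offered - residual = 0.3293 - 0.1492 = 0.1801 kg
Cr2O3% on pelt = uptake / pelt * 100 = 0.1801 / 12.0020 * 100 = 1.5009 %
Ts = 80 + k * Cr2O3% = 80 + 11.9780 * 1.5009 = 97.9775 C


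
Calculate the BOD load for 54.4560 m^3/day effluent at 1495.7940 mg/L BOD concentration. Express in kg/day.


Formula: BOD_load = volume * conc / 1000
Substituting: BOD_load = 54.4560 * 1495.7940 / 1000
Result: 81.4550 kg/day


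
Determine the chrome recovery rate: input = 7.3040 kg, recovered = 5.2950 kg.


Formula: Recovery = recovered / input * 100
Substituting: Recovery = 5.2950 / 7.3040 * 100
Result: 72.4945 %


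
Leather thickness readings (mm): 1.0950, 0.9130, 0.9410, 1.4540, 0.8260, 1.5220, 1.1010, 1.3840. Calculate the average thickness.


Formula: Average = sum / n
Substituting: Average = 9.2360 / 8
Result: 1.1545 mm


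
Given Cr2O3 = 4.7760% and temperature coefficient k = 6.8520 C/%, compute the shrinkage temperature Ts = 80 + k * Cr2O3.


Formula: Ts = 80 + k * Cr2O3
Substituting: Ts = 80 + 6.8520 * 4.7760
Result: 112.7252 C


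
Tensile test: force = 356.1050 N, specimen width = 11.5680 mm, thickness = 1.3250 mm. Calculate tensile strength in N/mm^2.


Formula: TS = force / (width * thickness)
Substituting: TS = 356.1050 / (11.5680 * 1.3250)
Result: 23.2329 N/mm^2


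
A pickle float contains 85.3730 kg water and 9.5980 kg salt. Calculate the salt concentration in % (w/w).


Formula: Conc = salt / (water + salt) * 100
Substituting: Conc = 9.5980 / (85.3730 + 9.5980) * 100
Result: 10.1062 %


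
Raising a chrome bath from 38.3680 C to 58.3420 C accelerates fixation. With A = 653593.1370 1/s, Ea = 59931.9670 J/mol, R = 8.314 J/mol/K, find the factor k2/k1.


T1 = 38.3680 + 273.15 = 311.5180 K; T2 = 58.3420 + 273.15 = 331.4920 K
k1 = A * exp(-Ea/(R*T1)) = 653593.1370 * exp(-59931.9670/(8.314*311.5180)) = 5.8302e-05 1/s
k2 = A * exp(-Ea/(R*T2)) = 653593.1370 * exp(-59931.9670/(8.314*331.4920)) = 2.3509e-04 1/s
k2/k1 = 2.3509e-04 / 5.8302e-05 = 4.0322


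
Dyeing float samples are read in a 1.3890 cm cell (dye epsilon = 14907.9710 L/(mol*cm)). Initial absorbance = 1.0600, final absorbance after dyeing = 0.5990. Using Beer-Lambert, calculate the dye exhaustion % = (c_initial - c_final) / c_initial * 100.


c_initial = A_i / (epsilon * l) = 1.0600 / (14907.9710 * 1.3890) = 5.1190e-05 mol/L
c_final = A_f / (epsilon * l) = 0.5990 / (14907.9710 * 1.3890) = 2.8927e-05 mol/L
Exhaustion = (c_initial - c_final) / c_initial * 100 = (5.1190e-05 - 2.8927e-05) / 5.1190e-05 * 100 = 43.4906 %


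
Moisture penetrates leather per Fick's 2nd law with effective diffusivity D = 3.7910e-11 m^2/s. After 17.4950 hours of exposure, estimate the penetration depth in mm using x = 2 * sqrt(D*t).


t = 17.4950 hr * 3600 = 62982.0000 s
D * t = 3.7910e-11 * 62982.0000 = 2.3876e-06
x = 2 * sqrt(D*t) = 2 * sqrt(2.3876e-06) = 0.0030904 m = 3.0904 mm


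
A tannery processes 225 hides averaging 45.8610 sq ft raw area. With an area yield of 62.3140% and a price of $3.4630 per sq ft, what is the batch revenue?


Raw_total = N * avg_area = 225 * 45.8610 = 10318.7250 sq ft
Finished = Raw_total * yield / 100 = 10318.7250 * 62.3140 / 100 = 6430.0103 sq ft
Value = Finished * price = 6430.0103 * 3.4630 = 22267.1257 $


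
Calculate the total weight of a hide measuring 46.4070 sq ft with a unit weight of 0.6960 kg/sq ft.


Formula: Weight = area * weight_per_sqft
Substituting: Weight = 46.4070 * 0.6960
Result: 32.2993 kg


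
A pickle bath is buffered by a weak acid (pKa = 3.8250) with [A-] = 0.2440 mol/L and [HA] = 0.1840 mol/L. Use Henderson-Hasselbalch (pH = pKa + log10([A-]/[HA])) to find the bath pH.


ratio = [A-] / [HA] = 0.2440 / 0.1840 = 1.3261
log10(ratio) = 0.1226
pH = pKa + log10(ratio) = 3.8250 + 0.1226 = 3.9476


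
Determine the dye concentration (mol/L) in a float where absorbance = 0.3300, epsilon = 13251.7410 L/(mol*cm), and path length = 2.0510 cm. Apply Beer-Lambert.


Formula: c = A / (epsilon * l)
Substituting: c = 0.3300 / (13251.7410 * 2.0510)
Result: 1.2142e-05 mol/L


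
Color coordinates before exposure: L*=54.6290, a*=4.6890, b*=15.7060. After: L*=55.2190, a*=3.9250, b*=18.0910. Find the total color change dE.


dL = 0.5900, da = -0.7640, db = 2.3850
dE = sqrt(0.5900^2 + (-0.7640)^2 + 2.3850^2) = 2.5729


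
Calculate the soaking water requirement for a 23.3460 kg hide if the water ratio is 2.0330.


Formula: Water = hide_weight * ratio
Substituting: Water = 23.3460 * 2.0330
Result: 47.4624 kg


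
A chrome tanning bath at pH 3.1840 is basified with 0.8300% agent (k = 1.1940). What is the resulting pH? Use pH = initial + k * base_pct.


Formula: pH_final = pH_initial + k * base_pct
Substituting: pH_final = 3.1840 + 1.1940 * 0.8300
Result: 4.1750


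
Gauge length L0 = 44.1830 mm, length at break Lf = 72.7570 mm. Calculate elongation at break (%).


Formula: Elongation = (Lf - L0) / L0 * 100
Substituting: Elongation = (72.7570 - 44.1830) / 44.1830 * 100
Result: 64.6719 %


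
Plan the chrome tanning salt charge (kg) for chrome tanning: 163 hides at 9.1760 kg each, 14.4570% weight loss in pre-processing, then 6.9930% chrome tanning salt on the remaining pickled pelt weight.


Total_raw = N * avg_wt = 163 * 9.1760 = 1495.6880 kg
Substrate = Total_raw * (1 - loss/100) = 1495.6880 * (1 - 14.4570/100) = 1279.4564 kg
Chrome = Substrate * pct / 100 = 1279.4564 * 6.9930 / 100 = 89.4724 kg


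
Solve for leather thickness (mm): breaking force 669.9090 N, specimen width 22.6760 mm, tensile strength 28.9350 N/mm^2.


Formula: t = F / (TS * w)
Substituting: t = 669.9090 / (28.9350 * 22.6760)
Result: 1.0210 mm


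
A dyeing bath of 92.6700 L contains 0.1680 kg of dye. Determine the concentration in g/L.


Formula: Conc = dye_mass(kg) / volume(L) * 1000
Substituting: Conc = 0.1680 / 92.6700 * 1000
Result: 1.8129 g/L


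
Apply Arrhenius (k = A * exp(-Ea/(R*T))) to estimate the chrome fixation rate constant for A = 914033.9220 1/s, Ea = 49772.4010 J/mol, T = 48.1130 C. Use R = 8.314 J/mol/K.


T_K = T_C + 273.15 = 48.1130 + 273.15 = 321.2630 K
exponent = -Ea / (R * T_K) = -49772.4010 / (8.314 * 321.2630) = -18.6345
k = A * exp(exponent) = 914033.9220 * exp(-18.6345) = 0.00738074 1/s


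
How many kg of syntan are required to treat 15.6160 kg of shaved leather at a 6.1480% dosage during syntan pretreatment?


Formula: Syntan = substrate * pct / 100
Substituting: Syntan = 15.6160 * 6.1480 / 100
Result: 0.9601 kg


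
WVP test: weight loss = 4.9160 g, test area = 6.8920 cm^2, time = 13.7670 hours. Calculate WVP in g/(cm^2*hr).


Formula: WVP = loss / (area * time)
Substituting: WVP = 4.9160 / (6.8920 * 13.7670)
Result: 0.0518116 g/(cm^2*hr)


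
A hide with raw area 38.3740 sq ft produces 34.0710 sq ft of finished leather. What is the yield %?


Formula: Yield = finished / raw * 100
Substituting: Yield = 34.0710 / 38.3740 * 100
Result: 88.7867 %


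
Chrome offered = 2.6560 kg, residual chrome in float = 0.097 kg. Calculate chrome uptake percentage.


Formula: Uptake = (offered - residual) / offered * 100
Substituting: Uptake = (2.6560 - 0.097) / 2.6560 * 100
Result: 96.3479 %


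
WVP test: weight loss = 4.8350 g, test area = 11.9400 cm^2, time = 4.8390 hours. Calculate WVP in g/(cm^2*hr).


Formula: WVP = loss / (area * time)
Substituting: WVP = 4.8350 / (11.9400 * 4.8390)
Result: 0.0836829 g/(cm^2*hr)


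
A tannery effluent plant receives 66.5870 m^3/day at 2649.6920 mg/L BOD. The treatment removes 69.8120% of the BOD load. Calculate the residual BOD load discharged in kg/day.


Load_in = volume * conc / 1000 = 66.5870 * 2649.6920 / 1000 = 176.4350 kg/day
Removed = Load_in * eff / 100 = 176.4350 * 69.8120 / 100 = 123.1728 kg/day
Load_out = Load_in - Removed = 176.4350 - 123.1728 = 53.2622 kg/day


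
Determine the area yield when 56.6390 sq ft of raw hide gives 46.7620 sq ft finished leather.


Formula: Yield = finished / raw * 100
Substituting: Yield = 46.7620 / 56.6390 * 100
Result: 82.5615 %


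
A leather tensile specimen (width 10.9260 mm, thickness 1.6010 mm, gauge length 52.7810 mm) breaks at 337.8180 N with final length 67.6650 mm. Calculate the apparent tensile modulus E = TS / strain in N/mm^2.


TS = F / (w * t) = 337.8180 / (10.9260 * 1.6010) = 19.3121 N/mm^2
strain = (Lf - L0) / L0 = (67.6650 - 52.7810) / 52.7810 = 0.2820
E = TS / strain = 19.3121 / 0.2820 = 68.4839 N/mm^2


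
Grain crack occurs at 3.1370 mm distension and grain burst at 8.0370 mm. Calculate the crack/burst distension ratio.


Formula: Ratio = crack / burst
Substituting: Ratio = 3.1370 / 8.0370
Result: 0.3903


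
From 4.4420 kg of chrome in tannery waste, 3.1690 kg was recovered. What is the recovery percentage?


Formula: Recovery = recovered / input * 100
Substituting: Recovery = 3.1690 / 4.4420 * 100
Result: 71.3417 %


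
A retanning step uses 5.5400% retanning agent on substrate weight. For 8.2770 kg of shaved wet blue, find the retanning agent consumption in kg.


Formula: Retan = substrate * pct / 100
Substituting: Retan = 8.2770 * 5.5400 / 100
Result: 0.4585 kg


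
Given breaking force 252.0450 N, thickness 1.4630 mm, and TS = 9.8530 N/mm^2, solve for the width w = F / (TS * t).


Formula: w = F / (TS * t)
Substituting: w = 252.0450 / (9.8530 * 1.4630)
Result: 17.4850 mm


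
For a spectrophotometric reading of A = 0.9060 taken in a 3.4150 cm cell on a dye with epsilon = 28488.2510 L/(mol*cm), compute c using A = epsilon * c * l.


Formula: c = A / (epsilon * l)
Substituting: c = 0.9060 / (28488.2510 * 3.4150)
Result: 9.3126e-06 mol/L


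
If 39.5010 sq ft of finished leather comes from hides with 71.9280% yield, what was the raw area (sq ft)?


Formula: raw = finished * 100 / yield
Substituting: raw = 39.5010 * 100 / 71.9280
Result: 54.9174 sq ft


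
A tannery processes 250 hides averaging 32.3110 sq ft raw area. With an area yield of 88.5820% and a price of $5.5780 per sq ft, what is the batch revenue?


Raw_total = N * avg_area = 250 * 32.3110 = 8077.7500 sq ft
Finished = Raw_total * yield / 100 = 8077.7500 * 88.5820 / 100 = 7155.4325 sq ft
Value = Finished * price = 7155.4325 * 5.5780 = 39913.0025 $


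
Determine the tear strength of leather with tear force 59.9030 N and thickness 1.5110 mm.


Formula: Tear strength = force / thickness
Substituting: Tear strength = 59.9030 / 1.5110
Result: 39.6446 N/mm


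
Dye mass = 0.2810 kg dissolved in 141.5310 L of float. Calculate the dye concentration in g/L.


Formula: Conc = dye_mass(kg) / volume(L) * 1000
Substituting: Conc = 0.2810 / 141.5310 * 1000
Result: 1.9854 g/L


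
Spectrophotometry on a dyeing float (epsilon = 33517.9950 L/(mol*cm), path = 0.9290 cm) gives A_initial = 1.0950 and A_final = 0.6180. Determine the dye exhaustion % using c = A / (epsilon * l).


c_initial = A_i / (epsilon * l) = 1.0950 / (33517.9950 * 0.9290) = 3.5166e-05 mol/L
c_final = A_f / (epsilon * l) = 0.6180 / (33517.9950 * 0.9290) = 1.9847e-05 mol/L
Exhaustion = (c_initial - c_final) / c_initial * 100 = (3.5166e-05 - 1.9847e-05) / 3.5166e-05 * 100 = 43.5616 %
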